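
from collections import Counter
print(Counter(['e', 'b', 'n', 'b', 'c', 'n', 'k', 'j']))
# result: Counter({'b': 2, 'n': 2, 'e': 1, 'c': 1, 'k': 1, 'j': 1})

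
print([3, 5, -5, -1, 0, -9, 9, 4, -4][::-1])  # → [-4, 4, 9, -9, 0, -1, -5, 5, 3]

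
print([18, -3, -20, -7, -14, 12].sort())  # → None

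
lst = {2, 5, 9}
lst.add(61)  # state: {2, 5, 9, 61}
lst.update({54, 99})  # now {2, 5, 9, 54, 61, 99}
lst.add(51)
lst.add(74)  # {2, 5, 9, 51, 54, 61, 74, 99}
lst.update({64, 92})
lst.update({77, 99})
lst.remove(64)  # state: {2, 5, 9, 51, 54, 61, 74, 77, 92, 99}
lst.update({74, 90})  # {2, 5, 9, 51, 54, 61, 74, 77, 90, 92, 99}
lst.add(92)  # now {2, 5, 9, 51, 54, 61, 74, 77, 90, 92, 99}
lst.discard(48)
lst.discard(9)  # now {2, 5, 51, 54, 61, 74, 77, 90, 92, 99}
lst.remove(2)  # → {5, 51, 54, 61, 74, 77, 90, 92, 99}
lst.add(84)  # {5, 51, 54, 61, 74, 77, 84, 90, 92, 99}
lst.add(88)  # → {5, 51, 54, 61, 74, 77, 84, 88, 90, 92, 99}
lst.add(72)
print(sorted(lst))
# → [5, 51, 54, 61, 72, 74, 77, 84, 88, 90, 92, 99]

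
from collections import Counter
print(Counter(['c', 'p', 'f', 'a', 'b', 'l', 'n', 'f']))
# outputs Counter({'f': 2, 'c': 1, 'p': 1, 'a': 1, 'b': 1, 'l': 1, 'n': 1})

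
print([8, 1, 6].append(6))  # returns None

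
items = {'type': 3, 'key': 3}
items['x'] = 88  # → {'type': 3, 'key': 3, 'x': 88}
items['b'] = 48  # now {'type': 3, 'key': 3, 'x': 88, 'b': 48}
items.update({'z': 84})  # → {'type': 3, 'key': 3, 'x': 88, 'b': 48, 'z': 84}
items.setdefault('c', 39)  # 39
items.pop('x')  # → 88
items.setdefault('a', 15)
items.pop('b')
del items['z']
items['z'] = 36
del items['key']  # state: {'type': 3, 'c': 39, 'a': 15, 'z': 36}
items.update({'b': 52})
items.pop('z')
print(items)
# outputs {'type': 3, 'c': 39, 'a': 15, 'b': 52}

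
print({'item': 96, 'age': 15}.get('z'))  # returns None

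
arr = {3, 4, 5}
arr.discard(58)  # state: {3, 4, 5}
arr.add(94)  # {3, 4, 5, 94}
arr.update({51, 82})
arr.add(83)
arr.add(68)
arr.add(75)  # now {3, 4, 5, 51, 68, 75, 82, 83, 94}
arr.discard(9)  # {3, 4, 5, 51, 68, 75, 82, 83, 94}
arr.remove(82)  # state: {3, 4, 5, 51, 68, 75, 83, 94}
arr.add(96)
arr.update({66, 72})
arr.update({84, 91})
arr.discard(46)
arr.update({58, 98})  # {3, 4, 5, 51, 58, 66, 68, 72, 75, 83, 84, 91, 94, 96, 98}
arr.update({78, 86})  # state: {3, 4, 5, 51, 58, 66, 68, 72, 75, 78, 83, 84, 86, 91, 94, 96, 98}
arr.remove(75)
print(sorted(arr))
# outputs [3, 4, 5, 51, 58, 66, 68, 72, 78, 83, 84, 86, 91, 94, 96, 98]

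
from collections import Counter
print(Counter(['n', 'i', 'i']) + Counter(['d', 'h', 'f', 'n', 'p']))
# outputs Counter({'n': 2, 'i': 2, 'd': 1, 'h': 1, 'f': 1, 'p': 1})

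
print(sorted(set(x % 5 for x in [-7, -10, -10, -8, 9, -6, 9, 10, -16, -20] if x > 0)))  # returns [0, 4]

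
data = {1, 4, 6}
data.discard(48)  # {1, 4, 6}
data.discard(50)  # {1, 4, 6}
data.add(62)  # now {1, 4, 6, 62}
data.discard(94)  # {1, 4, 6, 62}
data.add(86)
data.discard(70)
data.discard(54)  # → {1, 4, 6, 62, 86}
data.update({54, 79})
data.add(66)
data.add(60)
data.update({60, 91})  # {1, 4, 6, 54, 60, 62, 66, 79, 86, 91}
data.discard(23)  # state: {1, 4, 6, 54, 60, 62, 66, 79, 86, 91}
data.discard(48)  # {1, 4, 6, 54, 60, 62, 66, 79, 86, 91}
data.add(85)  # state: {1, 4, 6, 54, 60, 62, 66, 79, 85, 86, 91}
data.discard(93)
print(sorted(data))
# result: [1, 4, 6, 54, 60, 62, 66, 79, 85, 86, 91]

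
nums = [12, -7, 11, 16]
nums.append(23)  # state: [12, -7, 11, 16, 23]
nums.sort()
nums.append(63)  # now [-7, 11, 12, 16, 23, 63]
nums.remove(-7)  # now [11, 12, 16, 23, 63]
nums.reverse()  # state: [63, 23, 16, 12, 11]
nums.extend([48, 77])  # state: [63, 23, 16, 12, 11, 48, 77]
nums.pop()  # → 77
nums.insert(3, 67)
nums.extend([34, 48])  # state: [63, 23, 16, 67, 12, 11, 48, 34, 48]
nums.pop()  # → 48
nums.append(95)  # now [63, 23, 16, 67, 12, 11, 48, 34, 95]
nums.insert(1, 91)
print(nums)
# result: [63, 91, 23, 16, 67, 12, 11, 48, 34, 95]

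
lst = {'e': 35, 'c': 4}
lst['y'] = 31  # {'e': 35, 'c': 4, 'y': 31}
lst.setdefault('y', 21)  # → 31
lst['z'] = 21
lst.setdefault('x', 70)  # 70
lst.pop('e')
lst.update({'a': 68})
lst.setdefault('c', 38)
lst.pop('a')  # 68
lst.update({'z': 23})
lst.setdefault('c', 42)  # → 4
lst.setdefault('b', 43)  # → 43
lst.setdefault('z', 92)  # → 23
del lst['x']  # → {'c': 4, 'y': 31, 'z': 23, 'b': 43}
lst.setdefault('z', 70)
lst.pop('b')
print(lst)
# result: {'c': 4, 'y': 31, 'z': 23}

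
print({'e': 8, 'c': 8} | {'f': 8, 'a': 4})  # {'e': 8, 'c': 8, 'f': 8, 'a': 4}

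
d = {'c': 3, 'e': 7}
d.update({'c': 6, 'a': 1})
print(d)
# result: {'c': 6, 'e': 7, 'a': 1}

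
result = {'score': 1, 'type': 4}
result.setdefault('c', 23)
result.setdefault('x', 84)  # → 84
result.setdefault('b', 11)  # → 11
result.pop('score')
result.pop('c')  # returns 23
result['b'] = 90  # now {'type': 4, 'x': 84, 'b': 90}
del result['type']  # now {'x': 84, 'b': 90}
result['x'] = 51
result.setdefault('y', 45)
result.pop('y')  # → 45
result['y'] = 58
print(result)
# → {'x': 51, 'b': 90, 'y': 58}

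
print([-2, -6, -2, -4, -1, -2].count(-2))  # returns 3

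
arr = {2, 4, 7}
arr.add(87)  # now {2, 4, 7, 87}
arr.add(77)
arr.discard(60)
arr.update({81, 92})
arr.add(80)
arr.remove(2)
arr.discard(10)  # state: {4, 7, 77, 80, 81, 87, 92}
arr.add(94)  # {4, 7, 77, 80, 81, 87, 92, 94}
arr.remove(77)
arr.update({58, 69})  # {4, 7, 58, 69, 80, 81, 87, 92, 94}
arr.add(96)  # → {4, 7, 58, 69, 80, 81, 87, 92, 94, 96}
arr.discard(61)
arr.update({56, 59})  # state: {4, 7, 56, 58, 59, 69, 80, 81, 87, 92, 94, 96}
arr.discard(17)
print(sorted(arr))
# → [4, 7, 56, 58, 59, 69, 80, 81, 87, 92, 94, 96]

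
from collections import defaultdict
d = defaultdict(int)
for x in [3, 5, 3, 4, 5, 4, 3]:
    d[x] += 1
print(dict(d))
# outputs {3: 3, 5: 2, 4: 2}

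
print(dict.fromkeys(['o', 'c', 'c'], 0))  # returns {'o': 0, 'c': 0}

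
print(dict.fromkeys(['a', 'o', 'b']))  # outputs {'a': None, 'o': None, 'b': None}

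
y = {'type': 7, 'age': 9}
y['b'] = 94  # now {'type': 7, 'age': 9, 'b': 94}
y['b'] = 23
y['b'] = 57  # {'type': 7, 'age': 9, 'b': 57}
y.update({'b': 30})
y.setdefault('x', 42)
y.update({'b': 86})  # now {'type': 7, 'age': 9, 'b': 86, 'x': 42}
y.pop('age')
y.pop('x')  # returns 42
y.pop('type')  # 7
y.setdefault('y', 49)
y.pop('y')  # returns 49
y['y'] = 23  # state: {'b': 86, 'y': 23}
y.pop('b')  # 86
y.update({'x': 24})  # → {'y': 23, 'x': 24}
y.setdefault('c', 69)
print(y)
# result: {'y': 23, 'x': 24, 'c': 69}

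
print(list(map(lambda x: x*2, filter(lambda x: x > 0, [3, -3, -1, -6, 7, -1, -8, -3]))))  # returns [6, 14]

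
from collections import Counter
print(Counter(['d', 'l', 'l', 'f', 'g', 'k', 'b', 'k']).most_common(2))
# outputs [('l', 2), ('k', 2)]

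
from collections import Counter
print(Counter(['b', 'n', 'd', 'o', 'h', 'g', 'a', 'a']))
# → Counter({'a': 2, 'b': 1, 'n': 1, 'd': 1, 'o': 1, 'h': 1, 'g': 1})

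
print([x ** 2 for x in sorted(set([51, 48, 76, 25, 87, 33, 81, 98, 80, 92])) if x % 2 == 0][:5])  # [2304, 5776, 6400, 8464, 9604]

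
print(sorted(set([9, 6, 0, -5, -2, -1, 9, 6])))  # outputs [-5, -2, -1, 0, 6, 9]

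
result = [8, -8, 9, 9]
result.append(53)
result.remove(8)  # [-8, 9, 9, 53]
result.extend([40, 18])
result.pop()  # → 18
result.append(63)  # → [-8, 9, 9, 53, 40, 63]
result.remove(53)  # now [-8, 9, 9, 40, 63]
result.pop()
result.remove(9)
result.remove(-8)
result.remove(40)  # [9]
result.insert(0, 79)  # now [79, 9]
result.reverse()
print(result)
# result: [9, 79]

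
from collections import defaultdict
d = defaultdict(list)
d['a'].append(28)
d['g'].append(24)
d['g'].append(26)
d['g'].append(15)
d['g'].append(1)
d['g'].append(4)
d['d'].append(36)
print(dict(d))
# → {'a': [28], 'g': [24, 26, 15, 1, 4], 'd': [36]}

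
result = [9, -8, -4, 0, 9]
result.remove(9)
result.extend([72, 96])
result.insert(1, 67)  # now [-8, 67, -4, 0, 9, 72, 96]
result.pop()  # 96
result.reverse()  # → [72, 9, 0, -4, 67, -8]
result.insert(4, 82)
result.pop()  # -8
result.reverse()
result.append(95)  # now [67, 82, -4, 0, 9, 72, 95]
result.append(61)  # [67, 82, -4, 0, 9, 72, 95, 61]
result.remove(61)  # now [67, 82, -4, 0, 9, 72, 95]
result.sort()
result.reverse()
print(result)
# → [95, 82, 72, 67, 9, 0, -4]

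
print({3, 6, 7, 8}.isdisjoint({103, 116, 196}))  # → True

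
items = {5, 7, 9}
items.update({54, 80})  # {5, 7, 9, 54, 80}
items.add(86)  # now {5, 7, 9, 54, 80, 86}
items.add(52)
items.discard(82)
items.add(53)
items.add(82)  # {5, 7, 9, 52, 53, 54, 80, 82, 86}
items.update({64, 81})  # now {5, 7, 9, 52, 53, 54, 64, 80, 81, 82, 86}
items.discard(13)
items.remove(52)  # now {5, 7, 9, 53, 54, 64, 80, 81, 82, 86}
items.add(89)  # {5, 7, 9, 53, 54, 64, 80, 81, 82, 86, 89}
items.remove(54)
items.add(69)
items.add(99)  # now {5, 7, 9, 53, 64, 69, 80, 81, 82, 86, 89, 99}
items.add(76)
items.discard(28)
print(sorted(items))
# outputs [5, 7, 9, 53, 64, 69, 76, 80, 81, 82, 86, 89, 99]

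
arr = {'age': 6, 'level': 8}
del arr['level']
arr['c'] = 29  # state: {'age': 6, 'c': 29}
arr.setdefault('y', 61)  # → 61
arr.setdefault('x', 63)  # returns 63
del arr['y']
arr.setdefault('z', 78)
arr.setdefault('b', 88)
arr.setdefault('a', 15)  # 15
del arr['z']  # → {'age': 6, 'c': 29, 'x': 63, 'b': 88, 'a': 15}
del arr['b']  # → {'age': 6, 'c': 29, 'x': 63, 'a': 15}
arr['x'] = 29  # {'age': 6, 'c': 29, 'x': 29, 'a': 15}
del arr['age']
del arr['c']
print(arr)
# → {'x': 29, 'a': 15}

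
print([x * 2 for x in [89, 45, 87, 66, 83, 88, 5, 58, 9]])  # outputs [178, 90, 174, 132, 166, 176, 10, 116, 18]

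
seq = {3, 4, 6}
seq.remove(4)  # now {3, 6}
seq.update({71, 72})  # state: {3, 6, 71, 72}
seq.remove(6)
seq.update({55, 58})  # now {3, 55, 58, 71, 72}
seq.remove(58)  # {3, 55, 71, 72}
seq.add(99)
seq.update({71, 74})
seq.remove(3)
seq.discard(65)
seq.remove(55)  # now {71, 72, 74, 99}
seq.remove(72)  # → {71, 74, 99}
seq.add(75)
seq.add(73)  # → {71, 73, 74, 75, 99}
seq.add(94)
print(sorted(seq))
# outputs [71, 73, 74, 75, 94, 99]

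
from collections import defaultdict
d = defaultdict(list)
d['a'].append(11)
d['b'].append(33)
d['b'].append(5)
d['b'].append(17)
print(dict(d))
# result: {'a': [11], 'b': [33, 5, 17]}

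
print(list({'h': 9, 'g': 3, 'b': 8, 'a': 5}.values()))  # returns [9, 3, 8, 5]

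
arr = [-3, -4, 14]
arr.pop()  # 14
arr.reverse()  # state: [-4, -3]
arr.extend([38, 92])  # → [-4, -3, 38, 92]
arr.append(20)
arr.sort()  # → [-4, -3, 20, 38, 92]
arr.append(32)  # [-4, -3, 20, 38, 92, 32]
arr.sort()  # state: [-4, -3, 20, 32, 38, 92]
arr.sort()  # [-4, -3, 20, 32, 38, 92]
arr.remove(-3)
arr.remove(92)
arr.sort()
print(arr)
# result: [-4, 20, 32, 38]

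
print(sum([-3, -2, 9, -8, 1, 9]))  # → 6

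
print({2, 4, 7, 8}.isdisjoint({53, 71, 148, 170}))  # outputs True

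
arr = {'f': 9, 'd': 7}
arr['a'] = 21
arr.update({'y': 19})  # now {'f': 9, 'd': 7, 'a': 21, 'y': 19}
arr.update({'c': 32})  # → {'f': 9, 'd': 7, 'a': 21, 'y': 19, 'c': 32}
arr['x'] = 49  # {'f': 9, 'd': 7, 'a': 21, 'y': 19, 'c': 32, 'x': 49}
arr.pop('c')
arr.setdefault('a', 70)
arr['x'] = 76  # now {'f': 9, 'd': 7, 'a': 21, 'y': 19, 'x': 76}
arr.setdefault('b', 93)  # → 93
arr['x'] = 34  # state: {'f': 9, 'd': 7, 'a': 21, 'y': 19, 'x': 34, 'b': 93}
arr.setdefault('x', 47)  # 34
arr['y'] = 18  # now {'f': 9, 'd': 7, 'a': 21, 'y': 18, 'x': 34, 'b': 93}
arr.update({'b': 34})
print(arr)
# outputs {'f': 9, 'd': 7, 'a': 21, 'y': 18, 'x': 34, 'b': 34}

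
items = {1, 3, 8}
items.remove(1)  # {3, 8}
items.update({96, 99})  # {3, 8, 96, 99}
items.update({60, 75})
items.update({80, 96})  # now {3, 8, 60, 75, 80, 96, 99}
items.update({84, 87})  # {3, 8, 60, 75, 80, 84, 87, 96, 99}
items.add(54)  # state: {3, 8, 54, 60, 75, 80, 84, 87, 96, 99}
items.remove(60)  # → {3, 8, 54, 75, 80, 84, 87, 96, 99}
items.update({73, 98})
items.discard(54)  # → {3, 8, 73, 75, 80, 84, 87, 96, 98, 99}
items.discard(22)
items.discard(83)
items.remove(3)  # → {8, 73, 75, 80, 84, 87, 96, 98, 99}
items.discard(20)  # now {8, 73, 75, 80, 84, 87, 96, 98, 99}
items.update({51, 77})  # {8, 51, 73, 75, 77, 80, 84, 87, 96, 98, 99}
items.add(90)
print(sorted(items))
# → [8, 51, 73, 75, 77, 80, 84, 87, 90, 96, 98, 99]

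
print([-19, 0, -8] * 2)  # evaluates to [-19, 0, -8, -19, 0, -8]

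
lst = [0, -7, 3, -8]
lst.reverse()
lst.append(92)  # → [-8, 3, -7, 0, 92]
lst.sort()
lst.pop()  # 92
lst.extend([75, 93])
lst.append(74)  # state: [-8, -7, 0, 3, 75, 93, 74]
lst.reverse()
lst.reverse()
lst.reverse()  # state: [74, 93, 75, 3, 0, -7, -8]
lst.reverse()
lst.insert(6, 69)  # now [-8, -7, 0, 3, 75, 93, 69, 74]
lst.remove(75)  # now [-8, -7, 0, 3, 93, 69, 74]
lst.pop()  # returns 74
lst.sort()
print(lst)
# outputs [-8, -7, 0, 3, 69, 93]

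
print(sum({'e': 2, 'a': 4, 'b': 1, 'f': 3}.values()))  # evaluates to 10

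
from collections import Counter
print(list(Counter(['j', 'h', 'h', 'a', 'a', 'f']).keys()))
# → ['j', 'h', 'a', 'f']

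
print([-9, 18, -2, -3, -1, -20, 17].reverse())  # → None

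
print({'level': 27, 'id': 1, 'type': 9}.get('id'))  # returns 1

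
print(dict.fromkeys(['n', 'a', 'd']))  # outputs {'n': None, 'a': None, 'd': None}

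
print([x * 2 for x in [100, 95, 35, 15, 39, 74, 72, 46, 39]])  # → [200, 190, 70, 30, 78, 148, 144, 92, 78]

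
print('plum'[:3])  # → plu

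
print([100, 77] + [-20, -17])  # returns [100, 77, -20, -17]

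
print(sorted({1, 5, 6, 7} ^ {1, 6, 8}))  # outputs [5, 7, 8]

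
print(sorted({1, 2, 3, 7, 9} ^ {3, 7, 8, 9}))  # [1, 2, 8]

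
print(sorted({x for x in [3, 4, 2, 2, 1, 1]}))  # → [1, 2, 3, 4]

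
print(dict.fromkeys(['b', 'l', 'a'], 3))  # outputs {'b': 3, 'l': 3, 'a': 3}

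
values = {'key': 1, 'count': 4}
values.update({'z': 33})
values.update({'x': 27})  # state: {'key': 1, 'count': 4, 'z': 33, 'x': 27}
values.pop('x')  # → 27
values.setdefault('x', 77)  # 77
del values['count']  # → {'key': 1, 'z': 33, 'x': 77}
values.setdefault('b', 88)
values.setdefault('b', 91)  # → 88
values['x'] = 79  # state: {'key': 1, 'z': 33, 'x': 79, 'b': 88}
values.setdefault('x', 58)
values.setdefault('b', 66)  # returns 88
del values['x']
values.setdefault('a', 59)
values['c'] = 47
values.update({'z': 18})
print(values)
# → {'key': 1, 'z': 18, 'b': 88, 'a': 59, 'c': 47}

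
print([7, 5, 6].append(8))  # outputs None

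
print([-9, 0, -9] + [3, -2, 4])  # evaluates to [-9, 0, -9, 3, -2, 4]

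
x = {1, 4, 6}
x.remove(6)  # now {1, 4}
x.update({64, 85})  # {1, 4, 64, 85}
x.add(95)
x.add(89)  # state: {1, 4, 64, 85, 89, 95}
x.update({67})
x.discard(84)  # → {1, 4, 64, 67, 85, 89, 95}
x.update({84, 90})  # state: {1, 4, 64, 67, 84, 85, 89, 90, 95}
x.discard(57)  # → {1, 4, 64, 67, 84, 85, 89, 90, 95}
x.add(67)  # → {1, 4, 64, 67, 84, 85, 89, 90, 95}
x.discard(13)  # {1, 4, 64, 67, 84, 85, 89, 90, 95}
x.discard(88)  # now {1, 4, 64, 67, 84, 85, 89, 90, 95}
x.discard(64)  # {1, 4, 67, 84, 85, 89, 90, 95}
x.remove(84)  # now {1, 4, 67, 85, 89, 90, 95}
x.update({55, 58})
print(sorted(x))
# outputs [1, 4, 55, 58, 67, 85, 89, 90, 95]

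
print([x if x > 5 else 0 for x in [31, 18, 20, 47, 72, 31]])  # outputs [31, 18, 20, 47, 72, 31]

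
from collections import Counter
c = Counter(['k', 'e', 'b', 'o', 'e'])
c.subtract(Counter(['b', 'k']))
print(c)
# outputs Counter({'e': 2, 'o': 1, 'k': 0, 'b': 0})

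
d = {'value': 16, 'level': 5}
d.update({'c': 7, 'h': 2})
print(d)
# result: {'value': 16, 'level': 5, 'c': 7, 'h': 2}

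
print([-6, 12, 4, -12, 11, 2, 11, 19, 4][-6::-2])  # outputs [-12, 12]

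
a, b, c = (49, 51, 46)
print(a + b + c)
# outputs 146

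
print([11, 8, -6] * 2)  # [11, 8, -6, 11, 8, -6]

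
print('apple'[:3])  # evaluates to app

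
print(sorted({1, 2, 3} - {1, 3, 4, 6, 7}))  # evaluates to [2]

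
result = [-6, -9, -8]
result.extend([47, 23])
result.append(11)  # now [-6, -9, -8, 47, 23, 11]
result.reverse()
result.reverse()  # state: [-6, -9, -8, 47, 23, 11]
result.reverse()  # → [11, 23, 47, -8, -9, -6]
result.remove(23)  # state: [11, 47, -8, -9, -6]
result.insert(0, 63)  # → [63, 11, 47, -8, -9, -6]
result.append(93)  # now [63, 11, 47, -8, -9, -6, 93]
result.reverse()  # [93, -6, -9, -8, 47, 11, 63]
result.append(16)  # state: [93, -6, -9, -8, 47, 11, 63, 16]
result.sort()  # [-9, -8, -6, 11, 16, 47, 63, 93]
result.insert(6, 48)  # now [-9, -8, -6, 11, 16, 47, 48, 63, 93]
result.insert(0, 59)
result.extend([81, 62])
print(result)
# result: [59, -9, -8, -6, 11, 16, 47, 48, 63, 93, 81, 62]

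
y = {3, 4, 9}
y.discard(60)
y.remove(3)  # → {4, 9}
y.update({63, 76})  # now {4, 9, 63, 76}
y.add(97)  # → {4, 9, 63, 76, 97}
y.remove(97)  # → {4, 9, 63, 76}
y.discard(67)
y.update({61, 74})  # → {4, 9, 61, 63, 74, 76}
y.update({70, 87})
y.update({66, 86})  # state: {4, 9, 61, 63, 66, 70, 74, 76, 86, 87}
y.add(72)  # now {4, 9, 61, 63, 66, 70, 72, 74, 76, 86, 87}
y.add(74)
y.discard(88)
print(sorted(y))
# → [4, 9, 61, 63, 66, 70, 72, 74, 76, 86, 87]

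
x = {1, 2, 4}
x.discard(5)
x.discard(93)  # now {1, 2, 4}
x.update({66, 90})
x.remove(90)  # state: {1, 2, 4, 66}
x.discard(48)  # {1, 2, 4, 66}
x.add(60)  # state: {1, 2, 4, 60, 66}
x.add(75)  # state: {1, 2, 4, 60, 66, 75}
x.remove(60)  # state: {1, 2, 4, 66, 75}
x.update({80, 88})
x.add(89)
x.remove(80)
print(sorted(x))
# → [1, 2, 4, 66, 75, 88, 89]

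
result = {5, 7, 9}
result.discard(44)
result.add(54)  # {5, 7, 9, 54}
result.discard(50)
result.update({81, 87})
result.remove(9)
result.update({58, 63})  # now {5, 7, 54, 58, 63, 81, 87}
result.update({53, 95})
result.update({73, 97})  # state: {5, 7, 53, 54, 58, 63, 73, 81, 87, 95, 97}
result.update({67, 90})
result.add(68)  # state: {5, 7, 53, 54, 58, 63, 67, 68, 73, 81, 87, 90, 95, 97}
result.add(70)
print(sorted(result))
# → [5, 7, 53, 54, 58, 63, 67, 68, 70, 73, 81, 87, 90, 95, 97]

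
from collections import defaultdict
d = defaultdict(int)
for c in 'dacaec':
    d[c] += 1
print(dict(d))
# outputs {'d': 1, 'a': 2, 'c': 2, 'e': 1}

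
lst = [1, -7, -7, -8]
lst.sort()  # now [-8, -7, -7, 1]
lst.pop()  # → 1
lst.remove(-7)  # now [-8, -7]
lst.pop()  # -7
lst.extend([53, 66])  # [-8, 53, 66]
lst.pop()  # 66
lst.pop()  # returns 53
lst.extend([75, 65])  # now [-8, 75, 65]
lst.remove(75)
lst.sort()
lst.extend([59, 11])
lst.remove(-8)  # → [65, 59, 11]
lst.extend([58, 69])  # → [65, 59, 11, 58, 69]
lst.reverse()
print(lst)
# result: [69, 58, 11, 59, 65]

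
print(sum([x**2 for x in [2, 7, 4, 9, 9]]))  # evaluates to 231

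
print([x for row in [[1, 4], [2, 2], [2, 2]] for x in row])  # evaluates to [1, 4, 2, 2, 2, 2]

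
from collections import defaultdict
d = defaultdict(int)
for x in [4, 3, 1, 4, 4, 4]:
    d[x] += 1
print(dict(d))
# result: {4: 4, 3: 1, 1: 1}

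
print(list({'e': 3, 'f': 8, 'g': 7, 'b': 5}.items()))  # [('e', 3), ('f', 8), ('g', 7), ('b', 5)]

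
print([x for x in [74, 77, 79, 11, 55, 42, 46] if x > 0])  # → [74, 77, 79, 11, 55, 42, 46]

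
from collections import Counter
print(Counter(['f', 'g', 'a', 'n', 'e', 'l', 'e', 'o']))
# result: Counter({'e': 2, 'f': 1, 'g': 1, 'a': 1, 'n': 1, 'l': 1, 'o': 1})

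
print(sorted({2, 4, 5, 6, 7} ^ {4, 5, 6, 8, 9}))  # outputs [2, 7, 8, 9]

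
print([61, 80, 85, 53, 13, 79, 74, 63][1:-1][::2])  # [80, 53, 79]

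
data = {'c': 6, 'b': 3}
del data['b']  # {'c': 6}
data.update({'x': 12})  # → {'c': 6, 'x': 12}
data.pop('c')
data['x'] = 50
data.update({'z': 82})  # {'x': 50, 'z': 82}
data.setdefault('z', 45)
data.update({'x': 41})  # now {'x': 41, 'z': 82}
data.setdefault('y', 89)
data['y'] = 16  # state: {'x': 41, 'z': 82, 'y': 16}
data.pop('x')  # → 41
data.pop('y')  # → 16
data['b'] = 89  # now {'z': 82, 'b': 89}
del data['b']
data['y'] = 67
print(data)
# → {'z': 82, 'y': 67}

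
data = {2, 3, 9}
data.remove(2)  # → {3, 9}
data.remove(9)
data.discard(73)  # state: {3}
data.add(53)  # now {3, 53}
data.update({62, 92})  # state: {3, 53, 62, 92}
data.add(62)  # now {3, 53, 62, 92}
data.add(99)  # {3, 53, 62, 92, 99}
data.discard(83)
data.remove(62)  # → {3, 53, 92, 99}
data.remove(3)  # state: {53, 92, 99}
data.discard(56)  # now {53, 92, 99}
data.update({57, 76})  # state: {53, 57, 76, 92, 99}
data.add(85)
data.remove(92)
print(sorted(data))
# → [53, 57, 76, 85, 99]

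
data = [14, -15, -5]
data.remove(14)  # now [-15, -5]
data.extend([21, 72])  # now [-15, -5, 21, 72]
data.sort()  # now [-15, -5, 21, 72]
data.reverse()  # [72, 21, -5, -15]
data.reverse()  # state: [-15, -5, 21, 72]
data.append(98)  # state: [-15, -5, 21, 72, 98]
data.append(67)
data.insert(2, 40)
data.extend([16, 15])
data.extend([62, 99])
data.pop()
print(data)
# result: [-15, -5, 40, 21, 72, 98, 67, 16, 15, 62]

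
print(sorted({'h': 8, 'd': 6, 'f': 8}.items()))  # [('d', 6), ('f', 8), ('h', 8)]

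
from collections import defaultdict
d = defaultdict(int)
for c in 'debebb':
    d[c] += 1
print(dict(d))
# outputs {'d': 1, 'e': 2, 'b': 3}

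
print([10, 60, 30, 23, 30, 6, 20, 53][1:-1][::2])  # [60, 23, 6]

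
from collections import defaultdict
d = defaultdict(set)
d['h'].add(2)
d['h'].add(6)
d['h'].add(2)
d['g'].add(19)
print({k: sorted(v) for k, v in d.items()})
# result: {'h': [2, 6], 'g': [19]}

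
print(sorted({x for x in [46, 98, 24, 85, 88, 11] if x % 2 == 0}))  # [24, 46, 88, 98]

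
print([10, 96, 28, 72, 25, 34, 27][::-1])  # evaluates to [27, 34, 25, 72, 28, 96, 10]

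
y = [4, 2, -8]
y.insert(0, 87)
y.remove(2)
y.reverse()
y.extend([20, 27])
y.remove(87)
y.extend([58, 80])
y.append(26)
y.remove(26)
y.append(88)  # [-8, 4, 20, 27, 58, 80, 88]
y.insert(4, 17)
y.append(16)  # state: [-8, 4, 20, 27, 17, 58, 80, 88, 16]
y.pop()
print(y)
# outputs [-8, 4, 20, 27, 17, 58, 80, 88]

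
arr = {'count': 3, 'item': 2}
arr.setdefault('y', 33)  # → 33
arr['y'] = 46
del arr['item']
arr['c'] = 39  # {'count': 3, 'y': 46, 'c': 39}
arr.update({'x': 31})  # {'count': 3, 'y': 46, 'c': 39, 'x': 31}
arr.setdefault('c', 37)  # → 39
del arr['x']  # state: {'count': 3, 'y': 46, 'c': 39}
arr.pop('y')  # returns 46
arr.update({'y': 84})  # {'count': 3, 'c': 39, 'y': 84}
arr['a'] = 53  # {'count': 3, 'c': 39, 'y': 84, 'a': 53}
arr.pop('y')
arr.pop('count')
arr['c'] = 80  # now {'c': 80, 'a': 53}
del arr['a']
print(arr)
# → {'c': 80}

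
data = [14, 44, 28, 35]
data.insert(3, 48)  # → [14, 44, 28, 48, 35]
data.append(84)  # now [14, 44, 28, 48, 35, 84]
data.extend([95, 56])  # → [14, 44, 28, 48, 35, 84, 95, 56]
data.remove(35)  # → [14, 44, 28, 48, 84, 95, 56]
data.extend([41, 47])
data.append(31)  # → [14, 44, 28, 48, 84, 95, 56, 41, 47, 31]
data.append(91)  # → [14, 44, 28, 48, 84, 95, 56, 41, 47, 31, 91]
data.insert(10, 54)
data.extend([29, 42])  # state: [14, 44, 28, 48, 84, 95, 56, 41, 47, 31, 54, 91, 29, 42]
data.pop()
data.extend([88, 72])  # [14, 44, 28, 48, 84, 95, 56, 41, 47, 31, 54, 91, 29, 88, 72]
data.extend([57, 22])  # [14, 44, 28, 48, 84, 95, 56, 41, 47, 31, 54, 91, 29, 88, 72, 57, 22]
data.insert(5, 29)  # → [14, 44, 28, 48, 84, 29, 95, 56, 41, 47, 31, 54, 91, 29, 88, 72, 57, 22]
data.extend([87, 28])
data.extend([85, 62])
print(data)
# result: [14, 44, 28, 48, 84, 29, 95, 56, 41, 47, 31, 54, 91, 29, 88, 72, 57, 22, 87, 28, 85, 62]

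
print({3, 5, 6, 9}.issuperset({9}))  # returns True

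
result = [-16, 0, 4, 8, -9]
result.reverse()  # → [-9, 8, 4, 0, -16]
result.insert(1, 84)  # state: [-9, 84, 8, 4, 0, -16]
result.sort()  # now [-16, -9, 0, 4, 8, 84]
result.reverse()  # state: [84, 8, 4, 0, -9, -16]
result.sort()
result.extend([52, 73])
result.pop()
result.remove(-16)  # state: [-9, 0, 4, 8, 84, 52]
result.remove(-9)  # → [0, 4, 8, 84, 52]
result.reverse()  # [52, 84, 8, 4, 0]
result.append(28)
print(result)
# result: [52, 84, 8, 4, 0, 28]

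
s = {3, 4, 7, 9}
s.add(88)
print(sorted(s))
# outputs [3, 4, 7, 9, 88]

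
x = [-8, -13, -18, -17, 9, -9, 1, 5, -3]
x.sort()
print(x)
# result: [-18, -17, -13, -9, -8, -3, 1, 5, 9]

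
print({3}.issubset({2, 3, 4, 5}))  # True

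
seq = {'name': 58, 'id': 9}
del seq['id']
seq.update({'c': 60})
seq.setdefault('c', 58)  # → 60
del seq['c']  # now {'name': 58}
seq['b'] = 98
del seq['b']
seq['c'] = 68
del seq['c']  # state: {'name': 58}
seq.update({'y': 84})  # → {'name': 58, 'y': 84}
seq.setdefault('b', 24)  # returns 24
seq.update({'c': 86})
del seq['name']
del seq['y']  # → {'b': 24, 'c': 86}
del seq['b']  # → {'c': 86}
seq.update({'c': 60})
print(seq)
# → {'c': 60}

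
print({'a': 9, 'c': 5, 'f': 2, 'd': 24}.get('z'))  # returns None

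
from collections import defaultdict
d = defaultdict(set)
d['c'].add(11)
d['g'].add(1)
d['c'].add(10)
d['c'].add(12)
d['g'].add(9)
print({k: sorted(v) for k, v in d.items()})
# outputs {'c': [10, 11, 12], 'g': [1, 9]}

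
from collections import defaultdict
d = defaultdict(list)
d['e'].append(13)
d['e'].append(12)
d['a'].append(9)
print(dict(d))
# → {'e': [13, 12], 'a': [9]}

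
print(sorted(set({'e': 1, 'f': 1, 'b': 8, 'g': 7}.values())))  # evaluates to [1, 7, 8]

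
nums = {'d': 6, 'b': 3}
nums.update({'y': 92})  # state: {'d': 6, 'b': 3, 'y': 92}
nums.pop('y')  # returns 92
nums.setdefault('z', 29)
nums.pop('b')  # 3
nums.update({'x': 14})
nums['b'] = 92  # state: {'d': 6, 'z': 29, 'x': 14, 'b': 92}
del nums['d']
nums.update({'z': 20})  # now {'z': 20, 'x': 14, 'b': 92}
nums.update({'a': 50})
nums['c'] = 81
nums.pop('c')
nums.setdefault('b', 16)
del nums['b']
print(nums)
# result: {'z': 20, 'x': 14, 'a': 50}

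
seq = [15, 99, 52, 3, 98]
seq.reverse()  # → [98, 3, 52, 99, 15]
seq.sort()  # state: [3, 15, 52, 98, 99]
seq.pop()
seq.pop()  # 98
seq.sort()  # [3, 15, 52]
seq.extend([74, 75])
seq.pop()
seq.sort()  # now [3, 15, 52, 74]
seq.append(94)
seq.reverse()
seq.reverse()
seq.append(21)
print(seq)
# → [3, 15, 52, 74, 94, 21]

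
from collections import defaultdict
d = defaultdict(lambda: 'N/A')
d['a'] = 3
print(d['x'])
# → N/A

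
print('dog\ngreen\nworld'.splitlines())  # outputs ['dog', 'green', 'world']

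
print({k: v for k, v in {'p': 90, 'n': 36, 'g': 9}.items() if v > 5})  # {'p': 90, 'n': 36, 'g': 9}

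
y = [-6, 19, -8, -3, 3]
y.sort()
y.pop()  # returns 19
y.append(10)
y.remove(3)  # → [-8, -6, -3, 10]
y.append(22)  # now [-8, -6, -3, 10, 22]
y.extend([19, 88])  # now [-8, -6, -3, 10, 22, 19, 88]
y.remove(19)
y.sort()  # [-8, -6, -3, 10, 22, 88]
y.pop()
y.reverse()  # [22, 10, -3, -6, -8]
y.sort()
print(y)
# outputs [-8, -6, -3, 10, 22]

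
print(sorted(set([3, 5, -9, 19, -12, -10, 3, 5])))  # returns [-12, -10, -9, 3, 5, 19]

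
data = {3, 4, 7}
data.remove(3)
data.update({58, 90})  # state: {4, 7, 58, 90}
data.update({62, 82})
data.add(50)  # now {4, 7, 50, 58, 62, 82, 90}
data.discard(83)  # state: {4, 7, 50, 58, 62, 82, 90}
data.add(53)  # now {4, 7, 50, 53, 58, 62, 82, 90}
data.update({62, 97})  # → {4, 7, 50, 53, 58, 62, 82, 90, 97}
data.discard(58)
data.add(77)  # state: {4, 7, 50, 53, 62, 77, 82, 90, 97}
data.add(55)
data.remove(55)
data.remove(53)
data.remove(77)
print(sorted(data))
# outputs [4, 7, 50, 62, 82, 90, 97]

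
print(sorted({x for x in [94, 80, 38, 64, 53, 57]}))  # [38, 53, 57, 64, 80, 94]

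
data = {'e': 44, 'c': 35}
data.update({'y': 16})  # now {'e': 44, 'c': 35, 'y': 16}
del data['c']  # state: {'e': 44, 'y': 16}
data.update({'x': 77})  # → {'e': 44, 'y': 16, 'x': 77}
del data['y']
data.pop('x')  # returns 77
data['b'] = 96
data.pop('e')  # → 44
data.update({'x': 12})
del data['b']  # {'x': 12}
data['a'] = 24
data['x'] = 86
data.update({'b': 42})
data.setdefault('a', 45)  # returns 24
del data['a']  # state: {'x': 86, 'b': 42}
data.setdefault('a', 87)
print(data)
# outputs {'x': 86, 'b': 42, 'a': 87}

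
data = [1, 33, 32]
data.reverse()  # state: [32, 33, 1]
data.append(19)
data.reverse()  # [19, 1, 33, 32]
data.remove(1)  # [19, 33, 32]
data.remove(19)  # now [33, 32]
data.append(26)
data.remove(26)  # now [33, 32]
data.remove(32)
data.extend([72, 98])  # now [33, 72, 98]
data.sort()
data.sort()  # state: [33, 72, 98]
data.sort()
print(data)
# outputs [33, 72, 98]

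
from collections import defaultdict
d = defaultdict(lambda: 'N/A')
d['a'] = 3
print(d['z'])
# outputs N/A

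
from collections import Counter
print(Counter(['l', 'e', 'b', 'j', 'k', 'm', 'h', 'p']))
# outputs Counter({'l': 1, 'e': 1, 'b': 1, 'j': 1, 'k': 1, 'm': 1, 'h': 1, 'p': 1})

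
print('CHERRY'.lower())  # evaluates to cherry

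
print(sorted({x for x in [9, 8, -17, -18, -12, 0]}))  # [-18, -17, -12, 0, 8, 9]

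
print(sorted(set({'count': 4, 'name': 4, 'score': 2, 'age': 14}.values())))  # [2, 4, 14]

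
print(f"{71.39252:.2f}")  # 71.39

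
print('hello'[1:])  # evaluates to ello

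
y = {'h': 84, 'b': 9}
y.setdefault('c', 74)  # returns 74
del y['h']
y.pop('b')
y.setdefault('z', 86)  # 86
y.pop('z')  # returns 86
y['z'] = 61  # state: {'c': 74, 'z': 61}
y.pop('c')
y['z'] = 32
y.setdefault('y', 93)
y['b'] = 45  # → {'z': 32, 'y': 93, 'b': 45}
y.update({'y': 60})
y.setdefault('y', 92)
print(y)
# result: {'z': 32, 'y': 60, 'b': 45}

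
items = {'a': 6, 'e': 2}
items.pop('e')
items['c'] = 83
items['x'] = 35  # {'a': 6, 'c': 83, 'x': 35}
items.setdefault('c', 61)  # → 83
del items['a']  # {'c': 83, 'x': 35}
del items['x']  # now {'c': 83}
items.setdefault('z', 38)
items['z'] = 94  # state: {'c': 83, 'z': 94}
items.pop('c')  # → 83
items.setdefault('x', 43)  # 43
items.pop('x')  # 43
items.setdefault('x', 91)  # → 91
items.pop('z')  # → 94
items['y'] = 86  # {'x': 91, 'y': 86}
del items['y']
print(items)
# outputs {'x': 91}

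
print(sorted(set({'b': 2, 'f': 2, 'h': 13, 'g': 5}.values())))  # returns [2, 5, 13]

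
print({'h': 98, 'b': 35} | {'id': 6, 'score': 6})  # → {'h': 98, 'b': 35, 'id': 6, 'score': 6}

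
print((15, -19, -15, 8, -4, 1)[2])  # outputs -15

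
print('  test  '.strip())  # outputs test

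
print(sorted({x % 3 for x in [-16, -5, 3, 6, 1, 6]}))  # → [0, 1, 2]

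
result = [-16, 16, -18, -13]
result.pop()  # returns -13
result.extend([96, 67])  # [-16, 16, -18, 96, 67]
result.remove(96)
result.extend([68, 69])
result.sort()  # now [-18, -16, 16, 67, 68, 69]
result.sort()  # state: [-18, -16, 16, 67, 68, 69]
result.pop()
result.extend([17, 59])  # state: [-18, -16, 16, 67, 68, 17, 59]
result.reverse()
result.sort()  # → [-18, -16, 16, 17, 59, 67, 68]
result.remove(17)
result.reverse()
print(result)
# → [68, 67, 59, 16, -16, -18]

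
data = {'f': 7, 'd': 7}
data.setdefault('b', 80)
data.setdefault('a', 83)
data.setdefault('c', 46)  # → 46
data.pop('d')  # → 7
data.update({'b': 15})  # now {'f': 7, 'b': 15, 'a': 83, 'c': 46}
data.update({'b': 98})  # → {'f': 7, 'b': 98, 'a': 83, 'c': 46}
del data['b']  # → {'f': 7, 'a': 83, 'c': 46}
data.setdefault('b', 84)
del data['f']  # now {'a': 83, 'c': 46, 'b': 84}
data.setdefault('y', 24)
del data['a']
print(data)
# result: {'c': 46, 'b': 84, 'y': 24}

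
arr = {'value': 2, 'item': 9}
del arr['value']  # {'item': 9}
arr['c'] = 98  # {'item': 9, 'c': 98}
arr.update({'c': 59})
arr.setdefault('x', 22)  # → 22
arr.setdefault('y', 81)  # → 81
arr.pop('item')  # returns 9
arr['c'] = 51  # {'c': 51, 'x': 22, 'y': 81}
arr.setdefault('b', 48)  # 48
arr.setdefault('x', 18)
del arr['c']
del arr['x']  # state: {'y': 81, 'b': 48}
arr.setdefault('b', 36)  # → 48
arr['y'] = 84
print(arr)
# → {'y': 84, 'b': 48}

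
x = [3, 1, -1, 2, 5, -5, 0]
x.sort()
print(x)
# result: [-5, -1, 0, 1, 2, 3, 5]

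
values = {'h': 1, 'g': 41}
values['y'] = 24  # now {'h': 1, 'g': 41, 'y': 24}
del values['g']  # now {'h': 1, 'y': 24}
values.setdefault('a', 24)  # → 24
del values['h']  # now {'y': 24, 'a': 24}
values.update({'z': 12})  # {'y': 24, 'a': 24, 'z': 12}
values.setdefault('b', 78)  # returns 78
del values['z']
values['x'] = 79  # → {'y': 24, 'a': 24, 'b': 78, 'x': 79}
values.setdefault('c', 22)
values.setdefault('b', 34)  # 78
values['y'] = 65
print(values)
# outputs {'y': 65, 'a': 24, 'b': 78, 'x': 79, 'c': 22}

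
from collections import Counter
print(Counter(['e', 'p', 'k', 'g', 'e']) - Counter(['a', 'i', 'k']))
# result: Counter({'e': 2, 'p': 1, 'g': 1})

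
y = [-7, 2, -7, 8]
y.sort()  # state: [-7, -7, 2, 8]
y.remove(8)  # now [-7, -7, 2]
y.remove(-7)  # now [-7, 2]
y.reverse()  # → [2, -7]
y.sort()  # [-7, 2]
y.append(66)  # [-7, 2, 66]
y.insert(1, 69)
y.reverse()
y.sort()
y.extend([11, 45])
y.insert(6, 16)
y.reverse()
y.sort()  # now [-7, 2, 11, 16, 45, 66, 69]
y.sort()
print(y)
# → [-7, 2, 11, 16, 45, 66, 69]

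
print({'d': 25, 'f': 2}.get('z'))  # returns None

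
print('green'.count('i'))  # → 0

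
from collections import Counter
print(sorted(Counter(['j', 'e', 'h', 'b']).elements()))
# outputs ['b', 'e', 'h', 'j']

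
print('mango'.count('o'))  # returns 1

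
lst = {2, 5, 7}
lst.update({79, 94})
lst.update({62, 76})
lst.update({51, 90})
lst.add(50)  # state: {2, 5, 7, 50, 51, 62, 76, 79, 90, 94}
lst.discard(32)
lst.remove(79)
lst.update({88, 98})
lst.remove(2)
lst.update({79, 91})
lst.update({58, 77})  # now {5, 7, 50, 51, 58, 62, 76, 77, 79, 88, 90, 91, 94, 98}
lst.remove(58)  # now {5, 7, 50, 51, 62, 76, 77, 79, 88, 90, 91, 94, 98}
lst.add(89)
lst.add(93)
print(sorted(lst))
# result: [5, 7, 50, 51, 62, 76, 77, 79, 88, 89, 90, 91, 93, 94, 98]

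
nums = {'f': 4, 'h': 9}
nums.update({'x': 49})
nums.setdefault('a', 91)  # 91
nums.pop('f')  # 4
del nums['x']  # {'h': 9, 'a': 91}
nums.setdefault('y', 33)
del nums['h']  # {'a': 91, 'y': 33}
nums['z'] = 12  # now {'a': 91, 'y': 33, 'z': 12}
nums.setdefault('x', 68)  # 68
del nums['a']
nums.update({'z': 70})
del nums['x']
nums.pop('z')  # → 70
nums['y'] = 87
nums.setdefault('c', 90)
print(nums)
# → {'y': 87, 'c': 90}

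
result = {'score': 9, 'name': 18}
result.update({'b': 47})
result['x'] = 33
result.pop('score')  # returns 9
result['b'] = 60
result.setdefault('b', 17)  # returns 60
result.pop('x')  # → 33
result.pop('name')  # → 18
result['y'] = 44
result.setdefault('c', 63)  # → 63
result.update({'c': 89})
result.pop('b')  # 60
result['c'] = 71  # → {'y': 44, 'c': 71}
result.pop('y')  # 44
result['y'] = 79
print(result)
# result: {'c': 71, 'y': 79}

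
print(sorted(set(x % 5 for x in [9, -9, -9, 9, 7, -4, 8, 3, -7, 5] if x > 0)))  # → [0, 2, 3, 4]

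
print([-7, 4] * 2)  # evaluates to [-7, 4, -7, 4]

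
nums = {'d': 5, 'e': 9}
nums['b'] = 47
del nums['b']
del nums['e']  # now {'d': 5}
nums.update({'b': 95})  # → {'d': 5, 'b': 95}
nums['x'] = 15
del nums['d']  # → {'b': 95, 'x': 15}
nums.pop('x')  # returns 15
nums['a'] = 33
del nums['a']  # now {'b': 95}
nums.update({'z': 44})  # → {'b': 95, 'z': 44}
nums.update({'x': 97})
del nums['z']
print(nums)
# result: {'b': 95, 'x': 97}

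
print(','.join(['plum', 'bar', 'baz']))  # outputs plum,bar,baz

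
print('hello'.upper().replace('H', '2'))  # 2ELLO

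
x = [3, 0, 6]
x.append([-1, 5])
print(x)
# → [3, 0, 6, [-1, 5]]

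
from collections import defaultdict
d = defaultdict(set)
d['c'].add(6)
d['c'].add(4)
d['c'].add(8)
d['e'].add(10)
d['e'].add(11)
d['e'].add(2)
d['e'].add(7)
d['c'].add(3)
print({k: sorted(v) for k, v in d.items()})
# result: {'c': [3, 4, 6, 8], 'e': [2, 7, 10, 11]}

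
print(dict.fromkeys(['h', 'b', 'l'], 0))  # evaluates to {'h': 0, 'b': 0, 'l': 0}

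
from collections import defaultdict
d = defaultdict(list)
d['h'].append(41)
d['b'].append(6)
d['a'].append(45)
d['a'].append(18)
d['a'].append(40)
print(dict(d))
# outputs {'h': [41], 'b': [6], 'a': [45, 18, 40]}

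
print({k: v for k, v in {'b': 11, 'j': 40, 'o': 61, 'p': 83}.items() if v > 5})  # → {'b': 11, 'j': 40, 'o': 61, 'p': 83}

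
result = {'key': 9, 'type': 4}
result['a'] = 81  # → {'key': 9, 'type': 4, 'a': 81}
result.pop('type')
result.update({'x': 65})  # {'key': 9, 'a': 81, 'x': 65}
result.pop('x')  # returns 65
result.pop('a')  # 81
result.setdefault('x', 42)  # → 42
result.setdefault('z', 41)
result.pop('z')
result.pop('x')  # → 42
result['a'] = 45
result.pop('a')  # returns 45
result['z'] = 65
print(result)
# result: {'key': 9, 'z': 65}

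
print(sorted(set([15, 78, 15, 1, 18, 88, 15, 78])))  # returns [1, 15, 18, 78, 88]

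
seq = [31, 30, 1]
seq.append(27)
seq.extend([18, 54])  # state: [31, 30, 1, 27, 18, 54]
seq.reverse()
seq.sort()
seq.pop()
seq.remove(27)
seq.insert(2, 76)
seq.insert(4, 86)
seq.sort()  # [1, 18, 30, 31, 76, 86]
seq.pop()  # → 86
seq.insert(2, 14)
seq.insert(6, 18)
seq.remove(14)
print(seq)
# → [1, 18, 30, 31, 76, 18]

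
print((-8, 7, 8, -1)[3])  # -1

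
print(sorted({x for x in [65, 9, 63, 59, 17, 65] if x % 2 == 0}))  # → []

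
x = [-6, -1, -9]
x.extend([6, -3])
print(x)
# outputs [-6, -1, -9, 6, -3]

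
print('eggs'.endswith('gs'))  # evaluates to True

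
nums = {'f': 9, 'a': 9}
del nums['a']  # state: {'f': 9}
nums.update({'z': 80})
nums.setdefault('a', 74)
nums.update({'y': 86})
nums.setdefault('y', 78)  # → 86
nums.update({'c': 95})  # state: {'f': 9, 'z': 80, 'a': 74, 'y': 86, 'c': 95}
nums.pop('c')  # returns 95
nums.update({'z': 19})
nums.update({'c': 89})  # {'f': 9, 'z': 19, 'a': 74, 'y': 86, 'c': 89}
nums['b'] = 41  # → {'f': 9, 'z': 19, 'a': 74, 'y': 86, 'c': 89, 'b': 41}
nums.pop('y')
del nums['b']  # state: {'f': 9, 'z': 19, 'a': 74, 'c': 89}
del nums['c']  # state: {'f': 9, 'z': 19, 'a': 74}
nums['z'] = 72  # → {'f': 9, 'z': 72, 'a': 74}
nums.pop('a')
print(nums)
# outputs {'f': 9, 'z': 72}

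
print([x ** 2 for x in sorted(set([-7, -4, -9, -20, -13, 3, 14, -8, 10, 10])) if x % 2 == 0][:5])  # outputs [400, 64, 16, 100, 196]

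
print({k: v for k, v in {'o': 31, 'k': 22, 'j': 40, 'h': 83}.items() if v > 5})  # {'o': 31, 'k': 22, 'j': 40, 'h': 83}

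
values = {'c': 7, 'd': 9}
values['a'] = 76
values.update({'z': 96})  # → {'c': 7, 'd': 9, 'a': 76, 'z': 96}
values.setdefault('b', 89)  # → 89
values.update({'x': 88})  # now {'c': 7, 'd': 9, 'a': 76, 'z': 96, 'b': 89, 'x': 88}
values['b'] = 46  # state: {'c': 7, 'd': 9, 'a': 76, 'z': 96, 'b': 46, 'x': 88}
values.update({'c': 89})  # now {'c': 89, 'd': 9, 'a': 76, 'z': 96, 'b': 46, 'x': 88}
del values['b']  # {'c': 89, 'd': 9, 'a': 76, 'z': 96, 'x': 88}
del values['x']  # {'c': 89, 'd': 9, 'a': 76, 'z': 96}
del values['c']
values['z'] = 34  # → {'d': 9, 'a': 76, 'z': 34}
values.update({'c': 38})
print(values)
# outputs {'d': 9, 'a': 76, 'z': 34, 'c': 38}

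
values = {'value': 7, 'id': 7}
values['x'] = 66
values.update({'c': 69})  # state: {'value': 7, 'id': 7, 'x': 66, 'c': 69}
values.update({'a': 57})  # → {'value': 7, 'id': 7, 'x': 66, 'c': 69, 'a': 57}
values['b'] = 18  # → {'value': 7, 'id': 7, 'x': 66, 'c': 69, 'a': 57, 'b': 18}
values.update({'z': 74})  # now {'value': 7, 'id': 7, 'x': 66, 'c': 69, 'a': 57, 'b': 18, 'z': 74}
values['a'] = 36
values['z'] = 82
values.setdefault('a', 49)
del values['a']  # {'value': 7, 'id': 7, 'x': 66, 'c': 69, 'b': 18, 'z': 82}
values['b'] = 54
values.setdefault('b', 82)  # 54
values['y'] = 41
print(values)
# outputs {'value': 7, 'id': 7, 'x': 66, 'c': 69, 'b': 54, 'z': 82, 'y': 41}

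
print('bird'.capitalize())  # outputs Bird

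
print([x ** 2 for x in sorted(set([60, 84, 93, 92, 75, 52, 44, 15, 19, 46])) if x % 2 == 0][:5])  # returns [1936, 2116, 2704, 3600, 7056]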